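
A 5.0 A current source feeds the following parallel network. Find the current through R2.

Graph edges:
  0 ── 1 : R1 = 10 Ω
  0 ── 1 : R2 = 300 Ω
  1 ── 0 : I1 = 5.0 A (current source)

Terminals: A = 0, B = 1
All resistors sit directly between nodes 0 and 1, so they are in parallel and share one voltage V; the full source current 5 A splits among them.
1/R_par = 1/10 + 1/300 = 0.1033 S  =>  R_par = 9.677 Ω
V = I × R_par = 5 × 9.677 = 48.39 V
I_R2 = V/R2 = 48.39/300 = 0.1613 A

Final answer: 0.1613 A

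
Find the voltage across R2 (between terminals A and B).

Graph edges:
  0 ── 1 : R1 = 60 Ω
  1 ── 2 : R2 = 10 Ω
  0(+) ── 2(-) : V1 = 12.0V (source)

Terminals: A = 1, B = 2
R1 and R2 are in series across V1 (node 0 → node 1 → node 2), and the output A–B is taken across R2, so this is a voltage divider.
Series current: I = V1/(R1 + R2) = 12/(60 + 10) = 12/70 = 0.1714 A
V_R2 = I × R2 = V1 × R2/(R1 + R2) = 12 × 10/70 = 1.714 V

Final answer: 1.714 V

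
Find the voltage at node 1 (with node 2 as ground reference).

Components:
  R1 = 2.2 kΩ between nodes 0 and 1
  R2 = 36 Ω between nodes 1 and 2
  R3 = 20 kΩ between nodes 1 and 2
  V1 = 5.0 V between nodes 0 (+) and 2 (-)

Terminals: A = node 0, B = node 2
Nodal analysis, taking node 2 as the 0 V reference.
Source V1 fixes V_0 = 5 V.
KCL at each unknown node (sum of currents leaving = 0; resistances in Ω):
  Node 1: (V_1 - 5)/2200 + (V_1 - 0)/36 + (V_1 - 0)/20000 = 0
Collecting terms: 0.02828 × V_1 = 0.002273  =>  V_1 = 0.08036 V
The requested potential is V_1 = 0.08036 V.

Final answer: V_1 = 0.08036 V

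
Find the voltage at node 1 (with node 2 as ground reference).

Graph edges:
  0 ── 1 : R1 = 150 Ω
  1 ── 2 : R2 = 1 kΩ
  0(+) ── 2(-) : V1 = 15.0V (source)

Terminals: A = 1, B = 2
Nodal analysis, taking node 2 as the 0 V reference.
Source V1 fixes V_0 = 15 V.
KCL at each unknown node (sum of currents leaving = 0; resistances in Ω):
  Node 1: (V_1 - 15)/150 + (V_1 - 0)/1000 = 0
Collecting terms: 0.007667 × V_1 = 0.1  =>  V_1 = 13.04 V
The requested potential is V_1 = 13.04 V.

Final answer: V_1 = 13.04 V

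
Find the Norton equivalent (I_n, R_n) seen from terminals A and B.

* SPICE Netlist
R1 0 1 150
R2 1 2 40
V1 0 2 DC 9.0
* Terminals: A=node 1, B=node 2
Find the Thévenin equivalent first; then I_n = V_th/R_th and R_n = R_th.
Step 1 — V_th is the open-circuit voltage V_A - V_B (nothing connected across the terminals).
Nodal analysis, taking node 2 as the 0 V reference.
Source V1 fixes V_0 = 9 V.
KCL at each unknown node (sum of currents leaving = 0; resistances in Ω):
  Node 1: (V_1 - 9)/150 + (V_1 - 0)/40 = 0
Collecting terms: 0.03167 × V_1 = 0.06  =>  V_1 = 1.895 V
V_th = V_1 - V_2 = 1.895 - 0 = 1.895 V
Step 2 — R_th: zero the source — replace V1 by a short circuit (node 2 merges into node 0) — and find the resistance seen between A (node 1) and B (node 0).
Reduce the network between node 1 (A) and node 0 (B) by series/parallel combination:
  Rp1 = R1 ‖ R2 (parallel, both between nodes 0 and 1) = 1/(1/150 + 1/40) = 31.58 Ω
R_th = 31.58 Ω
I_n = V_th/R_th = 1.895/31.58 = 0.06 A, and R_n = R_th = 31.58 Ω

Final answer: I_n = 0.06 A, R_n = 31.58 Ω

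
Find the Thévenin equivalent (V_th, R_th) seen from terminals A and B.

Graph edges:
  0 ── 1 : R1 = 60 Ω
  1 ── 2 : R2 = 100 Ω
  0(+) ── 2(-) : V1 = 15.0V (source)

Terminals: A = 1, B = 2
Step 1 — V_th is the open-circuit voltage V_A - V_B (nothing connected across the terminals).
Nodal analysis, taking node 2 as the 0 V reference.
Source V1 fixes V_0 = 15 V.
KCL at each unknown node (sum of currents leaving = 0; resistances in Ω):
  Node 1: (V_1 - 15)/60 + (V_1 - 0)/100 = 0
Collecting terms: 0.02667 × V_1 = 0.25  =>  V_1 = 9.375 V
V_th = V_1 - V_2 = 9.375 - 0 = 9.375 V
Step 2 — R_th: zero the source — replace V1 by a short circuit (node 2 merges into node 0) — and find the resistance seen between A (node 1) and B (node 0).
Reduce the network between node 1 (A) and node 0 (B) by series/parallel combination:
  Rp1 = R1 ‖ R2 (parallel, both between nodes 0 and 1) = 1/(1/60 + 1/100) = 37.5 Ω
R_th = 37.5 Ω

Final answer: V_th = 9.375 V, R_th = 37.5 Ω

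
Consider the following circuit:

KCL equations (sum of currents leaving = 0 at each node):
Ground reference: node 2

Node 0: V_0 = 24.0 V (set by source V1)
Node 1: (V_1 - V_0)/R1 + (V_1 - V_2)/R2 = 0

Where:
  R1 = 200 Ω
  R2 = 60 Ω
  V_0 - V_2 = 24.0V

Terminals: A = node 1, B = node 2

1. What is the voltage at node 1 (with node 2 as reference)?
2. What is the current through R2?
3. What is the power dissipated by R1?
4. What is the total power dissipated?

Nodal analysis, taking node 2 as the 0 V reference.
Source V1 fixes V_0 = 24 V.
KCL at each unknown node (sum of currents leaving = 0; resistances in Ω):
  Node 1: (V_1 - 24)/200 + (V_1 - 0)/60 = 0
Collecting terms: 0.02167 × V_1 = 0.12  =>  V_1 = 5.538 V
Part 1:
  Read off the nodal solution: V_1 = 5.538 V
Part 2:
  I_R2 = (V_1 - V_2)/R2 = (5.538 - 0)/60 = 0.09231 A
  Magnitude: I_R2 = 0.09231 A
Part 3:
  I_R1 = (V_0 - V_1)/R1 = (24 - 5.538)/200 = 0.09231 A
  P_R1 = I_R1² × R1 = (0.09231)² × 200 = 1.704 W
Part 4:
  Power in each resistor, P = (ΔV)²/R:
    P_R1 = (24 - 5.538)²/200 = 1.704 W
    P_R2 = (5.538 - 0)²/60 = 0.5112 W
  P_total = P_R1 + P_R2 = 2.215 W

Final answers:
1. V_1 = 5.538 V
2. I_R2 = 0.09231 A
3. P_R1 = 1.704 W
4. P_total = 2.215 W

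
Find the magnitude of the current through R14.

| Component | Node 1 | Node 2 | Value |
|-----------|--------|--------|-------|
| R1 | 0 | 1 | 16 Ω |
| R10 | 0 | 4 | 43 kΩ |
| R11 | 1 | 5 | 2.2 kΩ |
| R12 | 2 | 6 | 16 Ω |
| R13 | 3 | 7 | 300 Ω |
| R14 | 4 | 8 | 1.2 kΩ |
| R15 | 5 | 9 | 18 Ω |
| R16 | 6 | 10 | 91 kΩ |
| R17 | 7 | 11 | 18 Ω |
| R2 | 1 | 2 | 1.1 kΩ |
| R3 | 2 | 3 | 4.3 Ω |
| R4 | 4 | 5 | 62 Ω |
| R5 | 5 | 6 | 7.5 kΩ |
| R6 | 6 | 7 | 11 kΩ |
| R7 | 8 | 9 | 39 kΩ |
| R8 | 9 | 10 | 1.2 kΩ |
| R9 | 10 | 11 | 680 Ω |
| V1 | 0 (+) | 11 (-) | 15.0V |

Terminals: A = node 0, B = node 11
Nodal analysis, taking node 11 as the 0 V reference.
Source V1 fixes V_0 = 15 V.
KCL at each unknown node (sum of currents leaving = 0; resistances in Ω):
  Node 1: (V_1 - 15)/16 + (V_1 - V_2)/1100 + (V_1 - V_5)/2200 = 0
  Node 2: (V_2 - V_1)/1100 + (V_2 - V_3)/4.3 + (V_2 - V_6)/16 = 0
  Node 3: (V_3 - V_2)/4.3 + (V_3 - V_7)/300 = 0
  Node 4: (V_4 - V_5)/62 + (V_4 - 15)/43000 + (V_4 - V_8)/1200 = 0
  Node 5: (V_5 - V_4)/62 + (V_5 - V_6)/7500 + (V_5 - V_1)/2200 + (V_5 - V_9)/18 = 0
  Node 6: (V_6 - V_5)/7500 + (V_6 - V_7)/11000 + (V_6 - V_2)/16 + (V_6 - V_10)/91000 = 0
  Node 7: (V_7 - V_6)/11000 + (V_7 - V_3)/300 + (V_7 - 0)/18 = 0
  Node 8: (V_8 - V_9)/39000 + (V_8 - V_4)/1200 = 0
  Node 9: (V_9 - V_8)/39000 + (V_9 - V_10)/1200 + (V_9 - V_5)/18 = 0
  Node 10: (V_10 - V_9)/1200 + (V_10 - 0)/680 + (V_10 - V_6)/91000 = 0
Collecting terms (coefficients in siemens):
  0.06386·V_1 - 0.0009091·V_2 - 0.0004545·V_5 = 0.9375
  0.296·V_2 - 0.0009091·V_1 - 0.2326·V_3 - 0.0625·V_6 = 0
  0.2359·V_3 - 0.2326·V_2 - 0.003333·V_7 = 0
  0.01699·V_4 - 0.01613·V_5 - 0.0008333·V_8 = 0.0003488
  0.07227·V_5 - 0.0004545·V_1 - 0.01613·V_4 - 0.0001333·V_6 - 0.05556·V_9 = 0
  0.06274·V_6 - 0.0625·V_2 - 0.0001333·V_5 - 0.00009091·V_7 - 0.00001099·V_10 = 0
  0.05898·V_7 - 0.003333·V_3 - 0.00009091·V_6 = 0
  0.000859·V_8 - 0.0008333·V_4 - 0.00002564·V_9 = 0
  0.05641·V_9 - 0.05556·V_5 - 0.00002564·V_8 - 0.0008333·V_10 = 0
  0.002315·V_10 - 0.00001099·V_6 - 0.0008333·V_9 = 0
Solving these 10 simultaneous equations (Gaussian elimination) gives:
  V_1 = 14.77 V, V_2 = 3.384 V, V_3 = 3.339 V, V_4 = 6.62 V
  V_5 = 6.608 V, V_6 = 3.386 V, V_7 = 0.1939 V, V_8 = 6.618 V
  V_9 = 6.545 V, V_10 = 2.372 V
I_R14 = (V_4 - V_8)/R14 = (6.62 - 6.618)/1200 = 0.000001854 A
|I_R14| = 0.000001854 A

Final answer: |I_R14| = 1.854e-06 A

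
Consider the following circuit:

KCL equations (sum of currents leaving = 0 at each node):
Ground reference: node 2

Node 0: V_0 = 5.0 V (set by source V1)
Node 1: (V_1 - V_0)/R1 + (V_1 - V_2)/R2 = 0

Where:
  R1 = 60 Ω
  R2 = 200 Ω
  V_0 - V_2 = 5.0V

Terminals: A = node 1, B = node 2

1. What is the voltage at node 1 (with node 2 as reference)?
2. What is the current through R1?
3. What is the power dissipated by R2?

Nodal analysis, taking node 2 as the 0 V reference.
Source V1 fixes V_0 = 5 V.
KCL at each unknown node (sum of currents leaving = 0; resistances in Ω):
  Node 1: (V_1 - 5)/60 + (V_1 - 0)/200 = 0
Collecting terms: 0.02167 × V_1 = 0.08333  =>  V_1 = 3.846 V
Part 1:
  Read off the nodal solution: V_1 = 3.846 V
Part 2:
  I_R1 = (V_0 - V_1)/R1 = (5 - 3.846)/60 = 0.01923 A
  Magnitude: I_R1 = 0.01923 A
Part 3:
  I_R2 = (V_1 - V_2)/R2 = (3.846 - 0)/200 = 0.01923 A
  P_R2 = I_R2² × R2 = (0.01923)² × 200 = 0.07396 W

Final answers:
1. V_1 = 3.846 V
2. I_R1 = 0.01923 A
3. P_R2 = 0.07396 W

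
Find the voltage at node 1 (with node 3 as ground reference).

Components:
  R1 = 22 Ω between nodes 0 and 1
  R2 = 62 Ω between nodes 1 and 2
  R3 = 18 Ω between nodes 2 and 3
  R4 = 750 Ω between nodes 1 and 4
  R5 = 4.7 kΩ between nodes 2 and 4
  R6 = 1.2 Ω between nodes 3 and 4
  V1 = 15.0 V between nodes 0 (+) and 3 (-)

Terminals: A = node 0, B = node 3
Nodal analysis, taking node 3 as the 0 V reference.
Source V1 fixes V_0 = 15 V.
KCL at each unknown node (sum of currents leaving = 0; resistances in Ω):
  Node 1: (V_1 - 15)/22 + (V_1 - V_2)/62 + (V_1 - V_4)/750 = 0
  Node 2: (V_2 - V_1)/62 + (V_2 - 0)/18 + (V_2 - V_4)/4700 = 0
  Node 4: (V_4 - V_1)/750 + (V_4 - V_2)/4700 + (V_4 - 0)/1.2 = 0
Collecting terms (coefficients in siemens):
  0.06292·V_1 - 0.01613·V_2 - 0.001333·V_4 = 0.6818
  0.0719·V_2 - 0.01613·V_1 - 0.0002128·V_4 = 0
  0.8349·V_4 - 0.001333·V_1 - 0.0002128·V_2 = 0
Solving these 3 simultaneous equations (Gaussian elimination) gives:
  V_1 = 11.5 V, V_2 = 2.58 V, V_4 = 0.01902 V
The requested potential is V_1 = 11.5 V.

Final answer: V_1 = 11.5 V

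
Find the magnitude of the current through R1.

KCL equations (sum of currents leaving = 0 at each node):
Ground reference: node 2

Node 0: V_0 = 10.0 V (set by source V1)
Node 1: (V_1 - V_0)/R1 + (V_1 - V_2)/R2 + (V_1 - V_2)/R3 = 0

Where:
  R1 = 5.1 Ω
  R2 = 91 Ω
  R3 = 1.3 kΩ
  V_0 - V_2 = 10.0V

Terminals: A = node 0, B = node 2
Nodal analysis, taking node 2 as the 0 V reference.
Source V1 fixes V_0 = 10 V.
KCL at each unknown node (sum of currents leaving = 0; resistances in Ω):
  Node 1: (V_1 - 10)/5.1 + (V_1 - 0)/91 + (V_1 - 0)/1300 = 0
Collecting terms: 0.2078 × V_1 = 1.961  =>  V_1 = 9.434 V
I_R1 = (V_0 - V_1)/R1 = (10 - 9.434)/5.1 = 0.1109 A
|I_R1| = 0.1109 A

Final answer: |I_R1| = 0.1109 A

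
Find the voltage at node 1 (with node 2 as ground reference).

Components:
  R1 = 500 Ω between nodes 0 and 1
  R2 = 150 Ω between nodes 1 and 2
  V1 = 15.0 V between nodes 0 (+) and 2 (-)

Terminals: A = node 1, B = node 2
Nodal analysis, taking node 2 as the 0 V reference.
Source V1 fixes V_0 = 15 V.
KCL at each unknown node (sum of currents leaving = 0; resistances in Ω):
  Node 1: (V_1 - 15)/500 + (V_1 - 0)/150 = 0
Collecting terms: 0.008667 × V_1 = 0.03  =>  V_1 = 3.462 V
The requested potential is V_1 = 3.462 V.

Final answer: V_1 = 3.462 V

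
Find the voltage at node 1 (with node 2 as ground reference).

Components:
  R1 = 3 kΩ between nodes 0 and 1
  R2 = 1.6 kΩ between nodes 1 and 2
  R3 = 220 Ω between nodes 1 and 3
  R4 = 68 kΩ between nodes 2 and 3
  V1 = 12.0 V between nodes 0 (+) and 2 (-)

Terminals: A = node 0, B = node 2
Nodal analysis, taking node 2 as the 0 V reference.
Source V1 fixes V_0 = 12 V.
KCL at each unknown node (sum of currents leaving = 0; resistances in Ω):
  Node 1: (V_1 - 12)/3000 + (V_1 - 0)/1600 + (V_1 - V_3)/220 = 0
  Node 3: (V_3 - V_1)/220 + (V_3 - 0)/68000 = 0
Collecting terms (coefficients in siemens):
  0.005504·V_1 - 0.004545·V_3 = 0.004
  0.00456·V_3 - 0.004545·V_1 = 0
Determinant D = (0.005504)(0.00456) - (-0.004545)(-0.004545) = 0.000004437
V_1 = [(0.004)(0.00456) - (-0.004545)(0)]/D = 4.111 V
V_3 = [(0.005504)(0) - (0.004)(-0.004545)]/D = 4.098 V
The requested potential is V_1 = 4.111 V.

Final answer: V_1 = 4.111 V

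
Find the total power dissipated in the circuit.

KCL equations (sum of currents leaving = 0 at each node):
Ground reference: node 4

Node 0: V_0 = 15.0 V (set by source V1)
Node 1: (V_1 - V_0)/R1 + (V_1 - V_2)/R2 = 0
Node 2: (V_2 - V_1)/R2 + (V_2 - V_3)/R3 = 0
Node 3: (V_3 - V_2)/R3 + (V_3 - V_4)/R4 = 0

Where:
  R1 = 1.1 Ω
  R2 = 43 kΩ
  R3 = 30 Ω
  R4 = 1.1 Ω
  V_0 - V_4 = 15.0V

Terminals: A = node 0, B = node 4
Nodal analysis, taking node 4 as the 0 V reference.
Source V1 fixes V_0 = 15 V.
KCL at each unknown node (sum of currents leaving = 0; resistances in Ω):
  Node 1: (V_1 - 15)/1.1 + (V_1 - V_2)/43000 = 0
  Node 2: (V_2 - V_1)/43000 + (V_2 - V_3)/30 = 0
  Node 3: (V_3 - V_2)/30 + (V_3 - 0)/1.1 = 0
Collecting terms (coefficients in siemens):
  0.9091·V_1 - 0.00002326·V_2 = 13.64
  0.03336·V_2 - 0.00002326·V_1 - 0.03333·V_3 = 0
  0.9424·V_3 - 0.03333·V_2 = 0
Solving these 3 simultaneous equations (Gaussian elimination) gives:
  V_1 = 15 V, V_2 = 0.01084 V, V_3 = 0.0003834 V
Power in each resistor, P = (ΔV)²/R:
  P_R1 = (15 - 15)²/1.1 = 0.0000001337 W
  P_R2 = (15 - 0.01084)²/43000 = 0.005225 W
  P_R3 = (0.01084 - 0.0003834)²/30 = 0.000003645 W
  P_R4 = (0.0003834 - 0)²/1.1 = 0.0000001337 W
P_total = P_R1 + P_R2 + P_R3 + P_R4 = 0.005229 W

Final answer: 0.005229 W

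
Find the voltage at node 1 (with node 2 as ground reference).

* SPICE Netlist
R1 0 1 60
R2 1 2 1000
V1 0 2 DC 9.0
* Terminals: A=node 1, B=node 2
Nodal analysis, taking node 2 as the 0 V reference.
Source V1 fixes V_0 = 9 V.
KCL at each unknown node (sum of currents leaving = 0; resistances in Ω):
  Node 1: (V_1 - 9)/60 + (V_1 - 0)/1000 = 0
Collecting terms: 0.01767 × V_1 = 0.15  =>  V_1 = 8.491 V
The requested potential is V_1 = 8.491 V.

Final answer: V_1 = 8.491 V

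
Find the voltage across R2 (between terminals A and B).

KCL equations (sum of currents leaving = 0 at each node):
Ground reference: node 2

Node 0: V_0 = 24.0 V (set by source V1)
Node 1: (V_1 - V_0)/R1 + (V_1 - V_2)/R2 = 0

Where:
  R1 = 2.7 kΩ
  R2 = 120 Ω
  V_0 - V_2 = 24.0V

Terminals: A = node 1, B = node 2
R1 and R2 are in series across V1 (node 0 → node 1 → node 2), and the output A–B is taken across R2, so this is a voltage divider.
Series current: I = V1/(R1 + R2) = 24/(2700 + 120) = 24/2820 = 0.008511 A
V_R2 = I × R2 = V1 × R2/(R1 + R2) = 24 × 120/2820 = 1.021 V

Final answer: 1.021 V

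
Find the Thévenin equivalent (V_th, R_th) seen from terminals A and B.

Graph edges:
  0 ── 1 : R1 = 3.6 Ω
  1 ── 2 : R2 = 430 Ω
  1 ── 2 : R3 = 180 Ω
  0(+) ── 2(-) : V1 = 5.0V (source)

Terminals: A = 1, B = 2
Step 1 — V_th is the open-circuit voltage V_A - V_B (nothing connected across the terminals).
Nodal analysis, taking node 2 as the 0 V reference.
Source V1 fixes V_0 = 5 V.
KCL at each unknown node (sum of currents leaving = 0; resistances in Ω):
  Node 1: (V_1 - 5)/3.6 + (V_1 - 0)/430 + (V_1 - 0)/180 = 0
Collecting terms: 0.2857 × V_1 = 1.389  =>  V_1 = 4.862 V
V_th = V_1 - V_2 = 4.862 - 0 = 4.862 V
Step 2 — R_th: zero the source — replace V1 by a short circuit (node 2 merges into node 0) — and find the resistance seen between A (node 1) and B (node 0).
Reduce the network between node 1 (A) and node 0 (B) by series/parallel combination:
  Rp1 = R1 ‖ R2 ‖ R3 (parallel, all between nodes 0 and 1) = 1/(1/3.6 + 1/430 + 1/180) = 3.501 Ω
R_th = 3.501 Ω

Final answer: V_th = 4.862 V, R_th = 3.501 Ω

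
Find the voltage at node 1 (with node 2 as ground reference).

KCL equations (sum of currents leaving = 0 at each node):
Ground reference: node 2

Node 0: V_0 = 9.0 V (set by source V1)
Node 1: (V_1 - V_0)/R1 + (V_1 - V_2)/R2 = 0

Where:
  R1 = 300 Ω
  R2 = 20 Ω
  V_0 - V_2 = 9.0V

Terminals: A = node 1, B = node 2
Nodal analysis, taking node 2 as the 0 V reference.
Source V1 fixes V_0 = 9 V.
KCL at each unknown node (sum of currents leaving = 0; resistances in Ω):
  Node 1: (V_1 - 9)/300 + (V_1 - 0)/20 = 0
Collecting terms: 0.05333 × V_1 = 0.03  =>  V_1 = 0.5625 V
The requested potential is V_1 = 0.5625 V.

Final answer: V_1 = 0.5625 V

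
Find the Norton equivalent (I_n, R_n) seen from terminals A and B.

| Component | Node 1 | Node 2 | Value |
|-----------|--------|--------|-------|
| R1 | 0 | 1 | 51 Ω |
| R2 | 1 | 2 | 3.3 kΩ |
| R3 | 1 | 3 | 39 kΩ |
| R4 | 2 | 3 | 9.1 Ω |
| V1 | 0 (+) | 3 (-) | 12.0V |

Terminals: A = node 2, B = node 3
Find the Thévenin equivalent first; then I_n = V_th/R_th and R_n = R_th.
Step 1 — V_th is the open-circuit voltage V_A - V_B (nothing connected across the terminals).
Nodal analysis, taking node 3 as the 0 V reference.
Source V1 fixes V_0 = 12 V.
KCL at each unknown node (sum of currents leaving = 0; resistances in Ω):
  Node 1: (V_1 - 12)/51 + (V_1 - V_2)/3300 + (V_1 - 0)/39000 = 0
  Node 2: (V_2 - V_1)/3300 + (V_2 - 0)/9.1 = 0
Collecting terms (coefficients in siemens):
  0.01994·V_1 - 0.000303·V_2 = 0.2353
  0.1102·V_2 - 0.000303·V_1 = 0
Determinant D = (0.01994)(0.1102) - (-0.000303)(-0.000303) = 0.002197
V_1 = [(0.2353)(0.1102) - (-0.000303)(0)]/D = 11.8 V
V_2 = [(0.01994)(0) - (0.2353)(-0.000303)]/D = 0.03246 V
V_th = V_2 - V_3 = 0.03246 - 0 = 0.03246 V
Step 2 — R_th: zero the source — replace V1 by a short circuit (node 3 merges into node 0) — and find the resistance seen between A (node 2) and B (node 0).
Reduce the network between node 2 (A) and node 0 (B) by series/parallel combination:
  Rp1 = R1 ‖ R3 (parallel, both between nodes 0 and 1) = 1/(1/51 + 1/39000) = 50.93 Ω
  Rs1 = R2 + Rp1 (series, joined only at node 1) = 3300 + 50.93 = 3351 Ω
  Rp2 = R4 ‖ Rs1 (parallel, both between nodes 0 and 2) = 1/(1/9.1 + 1/3351) = 9.075 Ω
R_th = 9.075 Ω
I_n = V_th/R_th = 0.03246/9.075 = 0.003576 A, and R_n = R_th = 9.075 Ω

Final answer: I_n = 0.003576 A, R_n = 9.075 Ω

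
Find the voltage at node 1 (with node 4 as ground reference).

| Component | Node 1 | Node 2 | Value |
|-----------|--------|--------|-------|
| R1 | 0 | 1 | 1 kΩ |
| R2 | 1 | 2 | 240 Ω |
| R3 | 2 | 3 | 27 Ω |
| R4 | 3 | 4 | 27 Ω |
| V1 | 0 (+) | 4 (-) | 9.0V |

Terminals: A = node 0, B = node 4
Nodal analysis, taking node 4 as the 0 V reference.
Source V1 fixes V_0 = 9 V.
KCL at each unknown node (sum of currents leaving = 0; resistances in Ω):
  Node 1: (V_1 - 9)/1000 + (V_1 - V_2)/240 = 0
  Node 2: (V_2 - V_1)/240 + (V_2 - V_3)/27 = 0
  Node 3: (V_3 - V_2)/27 + (V_3 - 0)/27 = 0
Collecting terms (coefficients in siemens):
  0.005167·V_1 - 0.004167·V_2 = 0.009
  0.0412·V_2 - 0.004167·V_1 - 0.03704·V_3 = 0
  0.07407·V_3 - 0.03704·V_2 = 0
Solving these 3 simultaneous equations (Gaussian elimination) gives:
  V_1 = 2.045 V, V_2 = 0.3756 V, V_3 = 0.1878 V
The requested potential is V_1 = 2.045 V.

Final answer: V_1 = 2.045 V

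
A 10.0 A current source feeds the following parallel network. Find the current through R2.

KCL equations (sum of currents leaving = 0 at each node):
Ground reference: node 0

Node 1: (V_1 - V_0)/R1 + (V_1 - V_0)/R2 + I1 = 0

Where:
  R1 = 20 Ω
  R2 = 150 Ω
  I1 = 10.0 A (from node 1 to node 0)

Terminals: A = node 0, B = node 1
All resistors sit directly between nodes 0 and 1, so they are in parallel and share one voltage V; the full source current 10 A splits among them.
1/R_par = 1/20 + 1/150 = 0.05667 S  =>  R_par = 17.65 Ω
V = I × R_par = 10 × 17.65 = 176.5 V
I_R2 = V/R2 = 176.5/150 = 1.176 A

Final answer: 1.176 A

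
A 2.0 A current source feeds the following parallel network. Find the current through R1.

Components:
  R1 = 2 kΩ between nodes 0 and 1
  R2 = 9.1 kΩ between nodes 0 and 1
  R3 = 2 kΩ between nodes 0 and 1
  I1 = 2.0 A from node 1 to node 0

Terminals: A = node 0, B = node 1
All resistors sit directly between nodes 0 and 1, so they are in parallel and share one voltage V; the full source current 2 A splits among them.
1/R_par = 1/2000 + 1/9100 + 1/2000 = 0.00111 S  =>  R_par = 901 Ω
V = I × R_par = 2 × 901 = 1802 V
I_R1 = V/R1 = 1802/2000 = 0.901 A

Final answer: 0.901 A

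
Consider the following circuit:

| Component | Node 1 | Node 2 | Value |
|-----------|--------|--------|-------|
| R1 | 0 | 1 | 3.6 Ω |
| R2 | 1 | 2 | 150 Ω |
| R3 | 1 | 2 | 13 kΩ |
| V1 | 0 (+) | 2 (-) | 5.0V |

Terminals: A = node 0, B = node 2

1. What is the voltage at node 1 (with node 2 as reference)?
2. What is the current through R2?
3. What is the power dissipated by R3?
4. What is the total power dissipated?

Nodal analysis, taking node 2 as the 0 V reference.
Source V1 fixes V_0 = 5 V.
KCL at each unknown node (sum of currents leaving = 0; resistances in Ω):
  Node 1: (V_1 - 5)/3.6 + (V_1 - 0)/150 + (V_1 - 0)/13000 = 0
Collecting terms: 0.2845 × V_1 = 1.389  =>  V_1 = 4.881 V
Part 1:
  Read off the nodal solution: V_1 = 4.881 V
Part 2:
  I_R2 = (V_1 - V_2)/R2 = (4.881 - 0)/150 = 0.03254 A
  Magnitude: I_R2 = 0.03254 A
Part 3:
  I_R3 = (V_1 - V_2)/R3 = (4.881 - 0)/13000 = 0.0003755 A
  P_R3 = I_R3² × R3 = (0.0003755)² × 13000 = 0.001833 W
Part 4:
  Power in each resistor, P = (ΔV)²/R:
    P_R1 = (5 - 4.881)²/3.6 = 0.003901 W
    P_R2 = (4.881 - 0)²/150 = 0.1589 W
    P_R3 = (4.881 - 0)²/13000 = 0.001833 W
  P_total = P_R1 + P_R2 + P_R3 = 0.1646 W

Final answers:
1. V_1 = 4.881 V
2. I_R2 = 0.03254 A
3. P_R3 = 0.001833 W
4. P_total = 0.1646 W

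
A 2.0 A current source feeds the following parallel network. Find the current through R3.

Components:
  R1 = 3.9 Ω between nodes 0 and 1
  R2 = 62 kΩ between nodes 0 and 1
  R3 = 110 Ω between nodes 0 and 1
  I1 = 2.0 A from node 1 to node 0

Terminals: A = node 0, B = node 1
All resistors sit directly between nodes 0 and 1, so they are in parallel and share one voltage V; the full source current 2 A splits among them.
1/R_par = 1/3.9 + 1/62000 + 1/110 = 0.2655 S  =>  R_par = 3.766 Ω
V = I × R_par = 2 × 3.766 = 7.532 V
I_R3 = V/R3 = 7.532/110 = 0.06848 A

Final answer: 0.06848 A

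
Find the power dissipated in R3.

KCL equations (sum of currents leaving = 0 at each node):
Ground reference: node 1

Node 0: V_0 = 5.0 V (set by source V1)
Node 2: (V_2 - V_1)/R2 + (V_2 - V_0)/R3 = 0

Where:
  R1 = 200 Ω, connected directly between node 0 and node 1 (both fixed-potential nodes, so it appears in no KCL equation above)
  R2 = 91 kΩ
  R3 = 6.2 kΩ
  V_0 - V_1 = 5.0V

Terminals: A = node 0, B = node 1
Nodal analysis, taking node 1 as the 0 V reference.
Source V1 fixes V_0 = 5 V.
KCL at each unknown node (sum of currents leaving = 0; resistances in Ω):
  Node 2: (V_2 - 0)/91000 + (V_2 - 5)/6200 = 0
Collecting terms: 0.0001723 × V_2 = 0.0008065  =>  V_2 = 4.681 V
I_R3 = (V_0 - V_2)/R3 = (5 - 4.681)/6200 = 0.00005144 A
P_R3 = I_R3² × R3 = (0.00005144)² × 6200 = 0.00001641 W

Final answer: 1.641e-05 W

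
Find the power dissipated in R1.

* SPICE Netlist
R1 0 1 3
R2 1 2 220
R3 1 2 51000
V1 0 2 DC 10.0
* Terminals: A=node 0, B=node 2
Nodal analysis, taking node 2 as the 0 V reference.
Source V1 fixes V_0 = 10 V.
KCL at each unknown node (sum of currents leaving = 0; resistances in Ω):
  Node 1: (V_1 - 10)/3 + (V_1 - 0)/220 + (V_1 - 0)/51000 = 0
Collecting terms: 0.3379 × V_1 = 3.333  =>  V_1 = 9.865 V
I_R1 = (V_0 - V_1)/R1 = (10 - 9.865)/3 = 0.04503 A
P_R1 = I_R1² × R1 = (0.04503)² × 3 = 0.006084 W

Final answer: 0.006084 W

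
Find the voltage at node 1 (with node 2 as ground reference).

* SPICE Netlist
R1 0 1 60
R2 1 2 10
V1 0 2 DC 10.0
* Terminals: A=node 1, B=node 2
Nodal analysis, taking node 2 as the 0 V reference.
Source V1 fixes V_0 = 10 V.
KCL at each unknown node (sum of currents leaving = 0; resistances in Ω):
  Node 1: (V_1 - 10)/60 + (V_1 - 0)/10 = 0
Collecting terms: 0.1167 × V_1 = 0.1667  =>  V_1 = 1.429 V
The requested potential is V_1 = 1.429 V.

Final answer: V_1 = 1.429 V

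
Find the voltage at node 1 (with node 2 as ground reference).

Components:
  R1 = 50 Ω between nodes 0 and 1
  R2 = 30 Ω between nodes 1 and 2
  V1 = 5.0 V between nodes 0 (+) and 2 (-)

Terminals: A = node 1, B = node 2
Nodal analysis, taking node 2 as the 0 V reference.
Source V1 fixes V_0 = 5 V.
KCL at each unknown node (sum of currents leaving = 0; resistances in Ω):
  Node 1: (V_1 - 5)/50 + (V_1 - 0)/30 = 0
Collecting terms: 0.05333 × V_1 = 0.1  =>  V_1 = 1.875 V
The requested potential is V_1 = 1.875 V.

Final answer: V_1 = 1.875 V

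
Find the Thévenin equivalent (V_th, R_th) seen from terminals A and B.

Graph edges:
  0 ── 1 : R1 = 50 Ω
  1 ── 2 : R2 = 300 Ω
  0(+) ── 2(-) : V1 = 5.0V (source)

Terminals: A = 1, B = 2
Step 1 — V_th is the open-circuit voltage V_A - V_B (nothing connected across the terminals).
Nodal analysis, taking node 2 as the 0 V reference.
Source V1 fixes V_0 = 5 V.
KCL at each unknown node (sum of currents leaving = 0; resistances in Ω):
  Node 1: (V_1 - 5)/50 + (V_1 - 0)/300 = 0
Collecting terms: 0.02333 × V_1 = 0.1  =>  V_1 = 4.286 V
V_th = V_1 - V_2 = 4.286 - 0 = 4.286 V
Step 2 — R_th: zero the source — replace V1 by a short circuit (node 2 merges into node 0) — and find the resistance seen between A (node 1) and B (node 0).
Reduce the network between node 1 (A) and node 0 (B) by series/parallel combination:
  Rp1 = R1 ‖ R2 (parallel, both between nodes 0 and 1) = 1/(1/50 + 1/300) = 42.86 Ω
R_th = 42.86 Ω

Final answer: V_th = 4.286 V, R_th = 42.86 Ω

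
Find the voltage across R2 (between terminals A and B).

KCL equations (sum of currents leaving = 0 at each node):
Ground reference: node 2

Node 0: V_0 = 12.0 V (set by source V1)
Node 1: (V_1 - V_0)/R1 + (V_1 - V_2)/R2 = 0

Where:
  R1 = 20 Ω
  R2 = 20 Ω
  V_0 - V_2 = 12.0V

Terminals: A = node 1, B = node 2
R1 and R2 are in series across V1 (node 0 → node 1 → node 2), and the output A–B is taken across R2, so this is a voltage divider.
Series current: I = V1/(R1 + R2) = 12/(20 + 20) = 12/40 = 0.3 A
V_R2 = I × R2 = V1 × R2/(R1 + R2) = 12 × 20/40 = 6 V

Final answer: 6 V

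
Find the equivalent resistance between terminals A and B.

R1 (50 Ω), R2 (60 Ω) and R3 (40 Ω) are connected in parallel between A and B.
Reduce the network between node 0 (A) and node 1 (B) by series/parallel combination:
  Rp1 = R1 ‖ R2 ‖ R3 (parallel, all between nodes 0 and 1) = 1/(1/50 + 1/60 + 1/40) = 16.22 Ω
R_eq = 16.22 Ω

Final answer: 16.22 Ω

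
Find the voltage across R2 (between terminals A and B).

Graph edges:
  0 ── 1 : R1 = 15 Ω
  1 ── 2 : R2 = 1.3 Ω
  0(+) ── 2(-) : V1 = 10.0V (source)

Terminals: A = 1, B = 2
R1 and R2 are in series across V1 (node 0 → node 1 → node 2), and the output A–B is taken across R2, so this is a voltage divider.
Series current: I = V1/(R1 + R2) = 10/(15 + 1.3) = 10/16.3 = 0.6135 A
V_R2 = I × R2 = V1 × R2/(R1 + R2) = 10 × 1.3/16.3 = 0.7975 V

Final answer: 0.7975 V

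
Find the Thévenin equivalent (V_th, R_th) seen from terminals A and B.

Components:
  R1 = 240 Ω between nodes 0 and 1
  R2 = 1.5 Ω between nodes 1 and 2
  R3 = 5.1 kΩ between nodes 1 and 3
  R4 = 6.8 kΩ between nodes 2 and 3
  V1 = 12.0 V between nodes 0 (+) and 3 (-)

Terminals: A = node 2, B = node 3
Step 1 — V_th is the open-circuit voltage V_A - V_B (nothing connected across the terminals).
Nodal analysis, taking node 3 as the 0 V reference.
Source V1 fixes V_0 = 12 V.
KCL at each unknown node (sum of currents leaving = 0; resistances in Ω):
  Node 1: (V_1 - 12)/240 + (V_1 - V_2)/1.5 + (V_1 - 0)/5100 = 0
  Node 2: (V_2 - V_1)/1.5 + (V_2 - 0)/6800 = 0
Collecting terms (coefficients in siemens):
  0.671·V_1 - 0.6667·V_2 = 0.05
  0.6668·V_2 - 0.6667·V_1 = 0
Determinant D = (0.671)(0.6668) - (-0.6667)(-0.6667) = 0.003007
V_1 = [(0.05)(0.6668) - (-0.6667)(0)]/D = 11.09 V
V_2 = [(0.671)(0) - (0.05)(-0.6667)]/D = 11.08 V
V_th = V_2 - V_3 = 11.08 - 0 = 11.08 V
Step 2 — R_th: zero the source — replace V1 by a short circuit (node 3 merges into node 0) — and find the resistance seen between A (node 2) and B (node 0).
Reduce the network between node 2 (A) and node 0 (B) by series/parallel combination:
  Rp1 = R1 ‖ R3 (parallel, both between nodes 0 and 1) = 1/(1/240 + 1/5100) = 229.2 Ω
  Rs1 = R2 + Rp1 (series, joined only at node 1) = 1.5 + 229.2 = 230.7 Ω
  Rp2 = R4 ‖ Rs1 (parallel, both between nodes 0 and 2) = 1/(1/6800 + 1/230.7) = 223.1 Ω
R_th = 223.1 Ω

Final answer: V_th = 11.08 V, R_th = 223.1 Ω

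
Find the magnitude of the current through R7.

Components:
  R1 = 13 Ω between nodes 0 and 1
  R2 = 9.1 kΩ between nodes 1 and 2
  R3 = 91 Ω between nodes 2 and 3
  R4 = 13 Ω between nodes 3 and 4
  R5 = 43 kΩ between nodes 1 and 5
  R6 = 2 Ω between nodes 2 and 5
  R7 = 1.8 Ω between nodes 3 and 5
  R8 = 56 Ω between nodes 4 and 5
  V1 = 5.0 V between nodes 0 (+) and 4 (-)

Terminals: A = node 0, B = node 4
Nodal analysis, taking node 4 as the 0 V reference.
Source V1 fixes V_0 = 5 V.
KCL at each unknown node (sum of currents leaving = 0; resistances in Ω):
  Node 1: (V_1 - 5)/13 + (V_1 - V_2)/9100 + (V_1 - V_5)/43000 = 0
  Node 2: (V_2 - V_1)/9100 + (V_2 - V_3)/91 + (V_2 - V_5)/2 = 0
  Node 3: (V_3 - V_2)/91 + (V_3 - 0)/13 + (V_3 - V_5)/1.8 = 0
  Node 5: (V_5 - V_1)/43000 + (V_5 - V_2)/2 + (V_5 - V_3)/1.8 + (V_5 - 0)/56 = 0
Collecting terms (coefficients in siemens):
  0.07706·V_1 - 0.0001099·V_2 - 0.00002326·V_5 = 0.3846
  0.5111·V_2 - 0.0001099·V_1 - 0.01099·V_3 - 0.5·V_5 = 0
  0.6435·V_3 - 0.01099·V_2 - 0.5556·V_5 = 0
  1.073·V_5 - 0.00002326·V_1 - 0.5·V_2 - 0.5556·V_3 = 0
Solving these 4 simultaneous equations (Gaussian elimination) gives:
  V_1 = 4.991 V, V_2 = 0.008788 V, V_3 = 0.006829 V, V_5 = 0.007736 V
I_R7 = (V_3 - V_5)/R7 = (0.006829 - 0.007736)/1.8 = -0.0005038 A
|I_R7| = 0.0005038 A

Final answer: |I_R7| = 0.0005038 A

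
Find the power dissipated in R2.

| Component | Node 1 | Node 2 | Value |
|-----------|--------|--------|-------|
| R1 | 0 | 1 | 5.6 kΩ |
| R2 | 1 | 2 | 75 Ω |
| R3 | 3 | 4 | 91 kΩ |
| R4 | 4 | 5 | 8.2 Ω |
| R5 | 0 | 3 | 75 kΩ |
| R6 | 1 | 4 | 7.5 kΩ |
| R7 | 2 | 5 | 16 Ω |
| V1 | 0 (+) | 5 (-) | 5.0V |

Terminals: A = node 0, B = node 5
Nodal analysis, taking node 5 as the 0 V reference.
Source V1 fixes V_0 = 5 V.
KCL at each unknown node (sum of currents leaving = 0; resistances in Ω):
  Node 1: (V_1 - 5)/5600 + (V_1 - V_2)/75 + (V_1 - V_4)/7500 = 0
  Node 2: (V_2 - V_1)/75 + (V_2 - 0)/16 = 0
  Node 3: (V_3 - V_4)/91000 + (V_3 - 5)/75000 = 0
  Node 4: (V_4 - V_3)/91000 + (V_4 - 0)/8.2 + (V_4 - V_1)/7500 = 0
Collecting terms (coefficients in siemens):
  0.01365·V_1 - 0.01333·V_2 - 0.0001333·V_4 = 0.0008929
  0.07583·V_2 - 0.01333·V_1 = 0
  0.00002432·V_3 - 0.00001099·V_4 = 0.00006667
  0.1221·V_4 - 0.0001333·V_1 - 0.00001099·V_3 = 0
Solving these 4 simultaneous equations (Gaussian elimination) gives:
  V_1 = 0.07901 V, V_2 = 0.01389 V, V_3 = 2.741 V, V_4 = 0.000333 V
I_R2 = (V_1 - V_2)/R2 = (0.07901 - 0.01389)/75 = 0.0008683 A
P_R2 = I_R2² × R2 = (0.0008683)² × 75 = 0.00005654 W

Final answer: 5.654e-05 W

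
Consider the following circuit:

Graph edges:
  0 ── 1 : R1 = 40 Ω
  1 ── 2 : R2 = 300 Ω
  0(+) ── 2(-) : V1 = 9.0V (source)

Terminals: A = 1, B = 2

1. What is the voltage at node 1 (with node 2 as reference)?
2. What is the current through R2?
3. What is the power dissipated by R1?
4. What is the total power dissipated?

Nodal analysis, taking node 2 as the 0 V reference.
Source V1 fixes V_0 = 9 V.
KCL at each unknown node (sum of currents leaving = 0; resistances in Ω):
  Node 1: (V_1 - 9)/40 + (V_1 - 0)/300 = 0
Collecting terms: 0.02833 × V_1 = 0.225  =>  V_1 = 7.941 V
Part 1:
  Read off the nodal solution: V_1 = 7.941 V
Part 2:
  I_R2 = (V_1 - V_2)/R2 = (7.941 - 0)/300 = 0.02647 A
  Magnitude: I_R2 = 0.02647 A
Part 3:
  I_R1 = (V_0 - V_1)/R1 = (9 - 7.941)/40 = 0.02647 A
  P_R1 = I_R1² × R1 = (0.02647)² × 40 = 0.02803 W
Part 4:
  Power in each resistor, P = (ΔV)²/R:
    P_R1 = (9 - 7.941)²/40 = 0.02803 W
    P_R2 = (7.941 - 0)²/300 = 0.2102 W
  P_total = P_R1 + P_R2 = 0.2382 W

Final answers:
1. V_1 = 7.941 V
2. I_R2 = 0.02647 A
3. P_R1 = 0.02803 W
4. P_total = 0.2382 W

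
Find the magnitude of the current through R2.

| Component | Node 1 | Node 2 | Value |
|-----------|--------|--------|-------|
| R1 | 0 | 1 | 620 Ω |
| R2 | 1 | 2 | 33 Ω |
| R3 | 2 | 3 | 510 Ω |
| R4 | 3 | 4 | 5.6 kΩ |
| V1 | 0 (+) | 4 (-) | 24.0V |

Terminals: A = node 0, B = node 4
Nodal analysis, taking node 4 as the 0 V reference.
Source V1 fixes V_0 = 24 V.
KCL at each unknown node (sum of currents leaving = 0; resistances in Ω):
  Node 1: (V_1 - 24)/620 + (V_1 - V_2)/33 = 0
  Node 2: (V_2 - V_1)/33 + (V_2 - V_3)/510 = 0
  Node 3: (V_3 - V_2)/510 + (V_3 - 0)/5600 = 0
Collecting terms (coefficients in siemens):
  0.03192·V_1 - 0.0303·V_2 = 0.03871
  0.03226·V_2 - 0.0303·V_1 - 0.001961·V_3 = 0
  0.002139·V_3 - 0.001961·V_2 = 0
Solving these 3 simultaneous equations (Gaussian elimination) gives:
  V_1 = 21.8 V, V_2 = 21.68 V, V_3 = 19.87 V
I_R2 = (V_1 - V_2)/R2 = (21.8 - 21.68)/33 = 0.003549 A
|I_R2| = 0.003549 A

Final answer: |I_R2| = 0.003549 A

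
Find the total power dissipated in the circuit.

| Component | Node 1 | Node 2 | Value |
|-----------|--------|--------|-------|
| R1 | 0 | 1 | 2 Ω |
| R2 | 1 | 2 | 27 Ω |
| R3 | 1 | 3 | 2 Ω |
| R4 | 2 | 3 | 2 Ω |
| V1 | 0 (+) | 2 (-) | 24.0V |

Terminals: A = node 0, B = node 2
Nodal analysis, taking node 2 as the 0 V reference.
Source V1 fixes V_0 = 24 V.
KCL at each unknown node (sum of currents leaving = 0; resistances in Ω):
  Node 1: (V_1 - 24)/2 + (V_1 - 0)/27 + (V_1 - V_3)/2 = 0
  Node 3: (V_3 - V_1)/2 + (V_3 - 0)/2 = 0
Collecting terms (coefficients in siemens):
  1.037·V_1 - 0.5·V_3 = 12
  1·V_3 - 0.5·V_1 = 0
Determinant D = (1.037)(1) - (-0.5)(-0.5) = 0.787
V_1 = [(12)(1) - (-0.5)(0)]/D = 15.25 V
V_3 = [(1.037)(0) - (12)(-0.5)]/D = 7.624 V
Power in each resistor, P = (ΔV)²/R:
  P_R1 = (24 - 15.25)²/2 = 38.31 W
  P_R2 = (15.25 - 0)²/27 = 8.61 W
  P_R3 = (15.25 - 7.624)²/2 = 29.06 W
  P_R4 = (0 - 7.624)²/2 = 29.06 W
P_total = P_R1 + P_R2 + P_R3 + P_R4 = 105 W

Final answer: 105 W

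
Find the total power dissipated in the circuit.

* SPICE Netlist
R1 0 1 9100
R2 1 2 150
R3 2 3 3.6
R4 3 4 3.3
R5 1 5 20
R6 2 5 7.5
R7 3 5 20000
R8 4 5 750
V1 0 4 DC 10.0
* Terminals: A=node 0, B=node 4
Nodal analysis, taking node 4 as the 0 V reference.
Source V1 fixes V_0 = 10 V.
KCL at each unknown node (sum of currents leaving = 0; resistances in Ω):
  Node 1: (V_1 - 10)/9100 + (V_1 - V_2)/150 + (V_1 - V_5)/20 = 0
  Node 2: (V_2 - V_1)/150 + (V_2 - V_3)/3.6 + (V_2 - V_5)/7.5 = 0
  Node 3: (V_3 - V_2)/3.6 + (V_3 - 0)/3.3 + (V_3 - V_5)/20000 = 0
  Node 5: (V_5 - V_1)/20 + (V_5 - V_2)/7.5 + (V_5 - V_3)/20000 + (V_5 - 0)/750 = 0
Collecting terms (coefficients in siemens):
  0.05678·V_1 - 0.006667·V_2 - 0.05·V_5 = 0.001099
  0.4178·V_2 - 0.006667·V_1 - 0.2778·V_3 - 0.1333·V_5 = 0
  0.5809·V_3 - 0.2778·V_2 - 0.00005·V_5 = 0
  0.1847·V_5 - 0.05·V_1 - 0.1333·V_2 - 0.00005·V_3 = 0
Solving these 4 simultaneous equations (Gaussian elimination) gives:
  V_1 = 0.03276 V, V_2 = 0.007425 V, V_3 = 0.003552 V, V_5 = 0.01423 V
Power in each resistor, P = (ΔV)²/R:
  P_R1 = (10 - 0.03276)²/9100 = 0.01092 W
  P_R2 = (0.03276 - 0.007425)²/150 = 0.000004278 W
  P_R3 = (0.007425 - 0.003552)²/3.6 = 0.000004166 W
  P_R4 = (0.003552 - 0)²/3.3 = 0.000003823 W
  P_R5 = (0.03276 - 0.01423)²/20 = 0.00001717 W
  P_R6 = (0.007425 - 0.01423)²/7.5 = 0.000006169 W
  P_R7 = (0.003552 - 0.01423)²/20000 = 0.000000005698 W
  P_R8 = (0 - 0.01423)²/750 = 0.0000002699 W
P_total = P_R1 + P_R2 + P_R3 + P_R4 + P_R5 + P_R6 + P_R7 + P_R8 = 0.01095 W

Final answer: 0.01095 W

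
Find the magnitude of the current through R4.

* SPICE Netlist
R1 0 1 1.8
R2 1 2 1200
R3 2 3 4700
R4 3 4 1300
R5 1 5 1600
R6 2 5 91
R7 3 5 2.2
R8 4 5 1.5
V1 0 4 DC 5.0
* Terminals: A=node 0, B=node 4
Nodal analysis, taking node 4 as the 0 V reference.
Source V1 fixes V_0 = 5 V.
KCL at each unknown node (sum of currents leaving = 0; resistances in Ω):
  Node 1: (V_1 - 5)/1.8 + (V_1 - V_2)/1200 + (V_1 - V_5)/1600 = 0
  Node 2: (V_2 - V_1)/1200 + (V_2 - V_3)/4700 + (V_2 - V_5)/91 = 0
  Node 3: (V_3 - V_2)/4700 + (V_3 - 0)/1300 + (V_3 - V_5)/2.2 = 0
  Node 5: (V_5 - V_1)/1600 + (V_5 - V_2)/91 + (V_5 - V_3)/2.2 + (V_5 - 0)/1.5 = 0
Collecting terms (coefficients in siemens):
  0.557·V_1 - 0.0008333·V_2 - 0.000625·V_5 = 2.778
  0.01204·V_2 - 0.0008333·V_1 - 0.0002128·V_3 - 0.01099·V_5 = 0
  0.4555·V_3 - 0.0002128·V_2 - 0.4545·V_5 = 0
  1.133·V_5 - 0.000625·V_1 - 0.01099·V_2 - 0.4545·V_3 = 0
Solving these 4 simultaneous equations (Gaussian elimination) gives:
  V_1 = 4.987 V, V_2 = 0.3551 V, V_3 = 0.01059 V, V_5 = 0.01044 V
I_R4 = (V_3 - V_4)/R4 = (0.01059 - 0)/1300 = 0.000008144 A
|I_R4| = 0.000008144 A

Final answer: |I_R4| = 8.144e-06 A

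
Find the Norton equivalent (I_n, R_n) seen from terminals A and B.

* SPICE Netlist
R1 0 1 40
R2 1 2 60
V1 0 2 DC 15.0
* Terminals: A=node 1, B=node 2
Find the Thévenin equivalent first; then I_n = V_th/R_th and R_n = R_th.
Step 1 — V_th is the open-circuit voltage V_A - V_B (nothing connected across the terminals).
Nodal analysis, taking node 2 as the 0 V reference.
Source V1 fixes V_0 = 15 V.
KCL at each unknown node (sum of currents leaving = 0; resistances in Ω):
  Node 1: (V_1 - 15)/40 + (V_1 - 0)/60 = 0
Collecting terms: 0.04167 × V_1 = 0.375  =>  V_1 = 9 V
V_th = V_1 - V_2 = 9 - 0 = 9 V
Step 2 — R_th: zero the source — replace V1 by a short circuit (node 2 merges into node 0) — and find the resistance seen between A (node 1) and B (node 0).
Reduce the network between node 1 (A) and node 0 (B) by series/parallel combination:
  Rp1 = R1 ‖ R2 (parallel, both between nodes 0 and 1) = 1/(1/40 + 1/60) = 24 Ω
R_th = 24 Ω
I_n = V_th/R_th = 9/24 = 0.375 A, and R_n = R_th = 24 Ω

Final answer: I_n = 0.375 A, R_n = 24 Ω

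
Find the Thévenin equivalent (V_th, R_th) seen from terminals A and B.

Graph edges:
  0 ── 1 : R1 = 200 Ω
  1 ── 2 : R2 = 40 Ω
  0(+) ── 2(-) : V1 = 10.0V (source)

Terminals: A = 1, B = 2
Step 1 — V_th is the open-circuit voltage V_A - V_B (nothing connected across the terminals).
Nodal analysis, taking node 2 as the 0 V reference.
Source V1 fixes V_0 = 10 V.
KCL at each unknown node (sum of currents leaving = 0; resistances in Ω):
  Node 1: (V_1 - 10)/200 + (V_1 - 0)/40 = 0
Collecting terms: 0.03 × V_1 = 0.05  =>  V_1 = 1.667 V
V_th = V_1 - V_2 = 1.667 - 0 = 1.667 V
Step 2 — R_th: zero the source — replace V1 by a short circuit (node 2 merges into node 0) — and find the resistance seen between A (node 1) and B (node 0).
Reduce the network between node 1 (A) and node 0 (B) by series/parallel combination:
  Rp1 = R1 ‖ R2 (parallel, both between nodes 0 and 1) = 1/(1/200 + 1/40) = 33.33 Ω
R_th = 33.33 Ω

Final answer: V_th = 1.667 V, R_th = 33.33 Ω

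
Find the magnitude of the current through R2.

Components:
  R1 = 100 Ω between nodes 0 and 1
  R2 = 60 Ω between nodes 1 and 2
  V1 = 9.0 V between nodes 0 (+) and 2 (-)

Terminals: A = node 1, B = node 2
Nodal analysis, taking node 2 as the 0 V reference.
Source V1 fixes V_0 = 9 V.
KCL at each unknown node (sum of currents leaving = 0; resistances in Ω):
  Node 1: (V_1 - 9)/100 + (V_1 - 0)/60 = 0
Collecting terms: 0.02667 × V_1 = 0.09  =>  V_1 = 3.375 V
I_R2 = (V_1 - V_2)/R2 = (3.375 - 0)/60 = 0.05625 A
|I_R2| = 0.05625 A

Final answer: |I_R2| = 0.05625 A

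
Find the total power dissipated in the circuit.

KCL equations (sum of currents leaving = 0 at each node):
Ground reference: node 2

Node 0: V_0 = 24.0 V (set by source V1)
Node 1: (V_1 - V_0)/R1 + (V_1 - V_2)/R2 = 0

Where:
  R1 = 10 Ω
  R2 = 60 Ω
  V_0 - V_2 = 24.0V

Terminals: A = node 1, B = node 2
Nodal analysis, taking node 2 as the 0 V reference.
Source V1 fixes V_0 = 24 V.
KCL at each unknown node (sum of currents leaving = 0; resistances in Ω):
  Node 1: (V_1 - 24)/10 + (V_1 - 0)/60 = 0
Collecting terms: 0.1167 × V_1 = 2.4  =>  V_1 = 20.57 V
Power in each resistor, P = (ΔV)²/R:
  P_R1 = (24 - 20.57)²/10 = 1.176 W
  P_R2 = (20.57 - 0)²/60 = 7.053 W
P_total = P_R1 + P_R2 = 8.229 W

Final answer: 8.229 W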